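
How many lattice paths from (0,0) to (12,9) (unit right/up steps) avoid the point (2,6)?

Total paths to (12,9): C(21,9) = 293930.
Paths through (2,6): C(8,6) x C(13,3) = 8008.
Avoiding (2,6): 293930 - 8008.

Final answer: 285922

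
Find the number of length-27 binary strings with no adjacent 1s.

A valid string ends in 0 (append to any length-(n-1) valid string) or in 01 (append to any length-(n-2) valid string), so a(n) = a(n-1) + a(n-2) with a(1)=2, a(2)=3.
Building up term by term: a(1)=2, a(2)=3, a(3)=5, a(4)=8, a(5)=13, a(6)=21, a(7)=34, a(8)=55, a(9)=89, a(10)=144, a(11)=233, a(12)=377, a(13)=610, a(14)=987, a(15)=1597, a(16)=2584, a(17)=4181, a(18)=6765, a(19)=10946, a(20)=17711, a(21)=28657, a(22)=46368, a(23)=75025, a(24)=121393, a(25)=196418, a(26)=317811, a(27)=514229.

Final answer: 514229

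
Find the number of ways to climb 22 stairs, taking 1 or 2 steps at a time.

Let f(n) count the ways. The last step is size 1 or 2, so f(n) = f(n-1) + f(n-2) with f(1)=1, f(2)=2.
Computing successive values: f(1)=1, f(2)=2, f(3)=3, f(4)=5, f(5)=8, f(6)=13, f(7)=21, f(8)=34, f(9)=55, f(10)=89, f(11)=144, f(12)=233, f(13)=377, f(14)=610, f(15)=987, f(16)=1597, f(17)=2584, f(18)=4181, f(19)=6765, f(20)=10946, f(21)=17711, f(22)=28657.

Final answer: 28657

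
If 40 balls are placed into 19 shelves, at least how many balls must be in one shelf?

By the pigeonhole principle: ceiling(40/19).

Final answer: 3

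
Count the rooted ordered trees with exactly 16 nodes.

The structures are counted by the Catalan number C_n. Here n = 16 - 1 = 15.
C_n = C(2n,n) - C(2n,n+1), so C_{15} = C(30,15) - C(30,16) = 155117520 - 145422675.

Final answer: C_{15} = 9694845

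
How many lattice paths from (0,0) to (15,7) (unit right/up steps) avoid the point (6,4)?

Total paths to (15,7): C(22,7) = 170544.
Paths through (6,4): C(10,4) x C(12,3) = 46200.
Avoiding (6,4): 170544 - 46200.

Final answer: 124344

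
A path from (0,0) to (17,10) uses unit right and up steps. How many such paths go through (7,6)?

Paths (0,0)->(7,6): C(13,6) = 1716.
Paths (7,6)->(17,10): C(14,4) = 1001.
By multiplication principle: 1716 x 1001.

Final answer: 1717716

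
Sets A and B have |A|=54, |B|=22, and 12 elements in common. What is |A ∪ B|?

|A union B| = |A| + |B| - |A intersect B| = 54 + 22 - 12.

Final answer: 64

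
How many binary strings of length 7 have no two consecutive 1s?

A valid string ends in 0 (append to any length-(n-1) valid string) or in 01 (append to any length-(n-2) valid string), so a(n) = a(n-1) + a(n-2) with a(1)=2, a(2)=3.
Computing successive values: a(1)=2, a(2)=3, a(3)=5, a(4)=8, a(5)=13, a(6)=21, a(7)=34.

Final answer: 34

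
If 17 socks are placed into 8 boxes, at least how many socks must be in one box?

By the pigeonhole principle: ceiling(17/8).

Final answer: 3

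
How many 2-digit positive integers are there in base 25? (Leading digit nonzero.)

Leading digit: 24 options (nonzero). Other 1 digit(s): 25 options each.
Total: 24 x 25^1.

Final answer: 600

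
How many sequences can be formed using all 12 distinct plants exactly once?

The number of ways to arrange 12 distinct objects is 12!.

Final answer: 12! = 479001600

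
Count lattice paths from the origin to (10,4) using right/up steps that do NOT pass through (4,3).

Total paths to (10,4): C(14,4) = 1001.
Paths through (4,3): C(7,3) x C(7,1) = 245.
Avoiding (4,3): 1001 - 245.

Final answer: 756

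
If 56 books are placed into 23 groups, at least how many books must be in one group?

By the pigeonhole principle: ceiling(56/23).

Final answer: 3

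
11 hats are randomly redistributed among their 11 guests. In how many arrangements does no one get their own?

Derangements satisfy D(n) = (n-1)(D(n-1) + D(n-2)), starting from D(0)=1, D(1)=0.
D(2) = 1 x (0 + 1) = 1
D(3) = 2 x (1 + 0) = 2
D(4) = 3 x (2 + 1) = 9
D(5) = 4 x (9 + 2) = 44
D(6) = 5 x (44 + 9) = 265
D(7) = 6 x (265 + 44) = 1854
D(8) = 7 x (1854 + 265) = 14833
D(9) = 8 x (14833 + 1854) = 133496
D(10) = 9 x (133496 + 14833) = 1334961
D(11) = 10 x (D(10) + D(9)) = 10 x (1334961 + 133496)

Final answer: D(11) = 14684570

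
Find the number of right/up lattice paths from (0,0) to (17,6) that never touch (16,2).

Total paths to (17,6): C(23,6) = 100947.
Paths through (16,2): C(18,2) x C(5,4) = 765.
Avoiding (16,2): 100947 - 765.

Final answer: 100182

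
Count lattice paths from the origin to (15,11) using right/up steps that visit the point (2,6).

Paths (0,0)->(2,6): C(8,6) = 28.
Paths (2,6)->(15,11): C(18,5) = 8568.
By multiplication principle: 28 x 8568.

Final answer: 239904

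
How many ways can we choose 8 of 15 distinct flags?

C(15,8) = 15!/(8! x (15-8)!).

Final answer: C(15,8) = 6435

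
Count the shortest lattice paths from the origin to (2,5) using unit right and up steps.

Each path has 2 right steps and 5 up steps in some order (7 steps total).
Choose which 5 of the 7 steps are up: C(7,5).

Final answer: C(7,5) = 21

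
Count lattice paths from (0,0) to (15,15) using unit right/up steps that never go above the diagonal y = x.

Total monotonic paths to (15,15): C(30,15) = 155117520.
By the reflection principle, paths that go above the diagonal number C(30,16) = 145422675.
Valid Dyck paths: 155117520 - 145422675.
(Check: C(30,15) - C(30,16) = C(30,15)/16, the Catalan number C_{15}.)

Final answer: C_{15} = 9694845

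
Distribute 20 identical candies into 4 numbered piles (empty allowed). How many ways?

Stars and bars: C(n+k-1, k-1) = C(23,3).

Final answer: C(23,3) = 1771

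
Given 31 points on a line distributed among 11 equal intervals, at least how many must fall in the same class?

By pigeonhole with 31 objects and 11 categories: ceiling(31/11).

Final answer: 3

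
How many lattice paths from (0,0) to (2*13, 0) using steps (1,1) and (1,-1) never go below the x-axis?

Total monotonic paths to (13,13): C(26,13) = 10400600.
Reflecting each bad path at its first crossing gives a bijection with paths to (12,14): C(26,14) = 9657700.
Valid Dyck paths: 10400600 - 9657700.
(Check: C(26,13) - C(26,14) = C(26,13)/14, the Catalan number C_{13}.)

Final answer: C_{13} = 742900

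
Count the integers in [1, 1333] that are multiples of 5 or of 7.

Multiples of 5: 266. Multiples of 7: 190. Of both (lcm=35): 38.
By inclusion-exclusion: 266 + 190 - 38.

Final answer: 418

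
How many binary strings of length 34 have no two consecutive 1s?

Classify by the final bit: ...0 gives a(n-1) strings, ...01 gives a(n-2) strings. Thus a(n) = a(n-1) + a(n-2) with a(1)=2, a(2)=3.
Computing successive values: a(1)=2, a(2)=3, a(3)=5, a(4)=8, a(5)=13, a(6)=21, a(7)=34, a(8)=55, a(9)=89, a(10)=144, a(11)=233, a(12)=377, a(13)=610, a(14)=987, a(15)=1597, a(16)=2584, a(17)=4181, a(18)=6765, a(19)=10946, a(20)=17711, a(21)=28657, a(22)=46368, a(23)=75025, a(24)=121393, a(25)=196418, a(26)=317811, a(27)=514229, a(28)=832040, a(29)=1346269, a(30)=2178309, a(31)=3524578, a(32)=5702887, a(33)=9227465, a(34)=14930352.

Final answer: 14930352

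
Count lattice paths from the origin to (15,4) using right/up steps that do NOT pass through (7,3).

Total paths to (15,4): C(19,4) = 3876.
Paths through (7,3): C(10,3) x C(9,1) = 1080.
Avoiding (7,3): 3876 - 1080.

Final answer: 2796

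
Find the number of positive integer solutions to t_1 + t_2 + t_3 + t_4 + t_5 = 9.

Substitute t'_i = t_i - 1 (so t'_i >= 0). Then sum t'_i = 9 - 5 = 4.
Stars and bars: C(4+5-1, 5-1) = C(8,4).

Final answer: C(8,4) = 70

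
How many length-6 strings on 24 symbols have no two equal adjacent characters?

First character: 24 choices. Each subsequent: 23 choices (must differ from the previous one).
Total: 24 x 23^5.

Final answer: 24 x 23^{5} = 154472232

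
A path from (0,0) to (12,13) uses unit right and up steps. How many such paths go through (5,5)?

Paths (0,0)->(5,5): C(10,5) = 252.
Paths (5,5)->(12,13): C(15,8) = 6435.
By multiplication principle: 252 x 6435.

Final answer: 1621620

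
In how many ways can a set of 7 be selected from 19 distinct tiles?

C(19,7) = 19!/(7! x (19-7)!).

Final answer: C(19,7) = 50388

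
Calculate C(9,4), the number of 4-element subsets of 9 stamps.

C(9,4) = 9!/(4! x (9-4)!).

Final answer: C(9,4) = 126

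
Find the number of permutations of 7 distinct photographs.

The number of ways to arrange 7 distinct objects is 7!.

Final answer: 7! = 5040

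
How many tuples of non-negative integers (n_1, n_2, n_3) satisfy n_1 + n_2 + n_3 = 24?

Stars and bars with 24 stars and 2 bars:
C(24+3-1, 3-1) = C(26,2).

Final answer: C(26,2) = 325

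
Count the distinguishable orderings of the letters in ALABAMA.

Letters (A:4, B:1, L:1, M:1). Total letters: 7.
Permutations = 7!/(4!).

Final answer: 210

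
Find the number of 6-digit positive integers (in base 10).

First digit: 9 choices (1-9). Each of the remaining 5 digits: 10 choices.
Total: 9 x 10^5.

Final answer: 900000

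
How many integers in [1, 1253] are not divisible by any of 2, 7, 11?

|div by 2|=626, |div by 7|=179, |div by 11|=113.
|div by 2&7|=89, |div by 2&11|=56, |div by 7&11|=16, |div by all|=8.
By inclusion-exclusion, divisible by at least one: 626+179+113-89-56-16+8 = 765.
Not divisible by any: 1253 - 765.

Final answer: 488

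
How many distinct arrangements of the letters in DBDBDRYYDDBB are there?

Letters (B:4, D:5, R:1, Y:2). Total letters: 12.
Permutations = 12!/(5! x 4! x 2!).

Final answer: 83160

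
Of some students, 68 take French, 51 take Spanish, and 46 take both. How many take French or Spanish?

|A union B| = |A| + |B| - |A intersect B| = 68 + 51 - 46.

Final answer: 73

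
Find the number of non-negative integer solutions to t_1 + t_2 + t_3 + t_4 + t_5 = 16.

Stars and bars with 16 stars and 4 bars:
C(16+5-1, 5-1) = C(20,4).

Final answer: C(20,4) = 4845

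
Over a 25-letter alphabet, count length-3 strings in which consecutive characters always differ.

First character: 25 choices. Each subsequent: 24 choices (must differ from the previous one).
Total: 25 x 24^2.

Final answer: 25 x 24^{2} = 14400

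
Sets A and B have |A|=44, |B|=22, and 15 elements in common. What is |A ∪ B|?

|A union B| = |A| + |B| - |A intersect B| = 44 + 22 - 15.

Final answer: 51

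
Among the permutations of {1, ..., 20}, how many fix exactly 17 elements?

Choose which 17 elements are fixed: C(20,17) = 1140.
Derange the remaining 3 using D(j) = (j-1)(D(j-1) + D(j-2)), D(0)=1, D(1)=0: D(2)=1, D(3)=2.
Total: 1140 x 2.

Final answer: C(20,17) D(3) = 2280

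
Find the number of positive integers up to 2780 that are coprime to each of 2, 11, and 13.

|div by 2|=1390, |div by 11|=252, |div by 13|=213.
|div by 2&11|=126, |div by 2&13|=106, |div by 11&13|=19, |div by all|=9.
By inclusion-exclusion, divisible by at least one: 1390+252+213-126-106-19+9 = 1613.
Not divisible by any: 2780 - 1613.

Final answer: 1167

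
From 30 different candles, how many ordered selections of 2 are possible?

P(30,2) = 30!/(30-2)! = 30!/28!.

Final answer: P(30,2) = 870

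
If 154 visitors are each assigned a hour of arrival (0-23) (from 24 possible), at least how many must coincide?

There are 24 possible values for hour of arrival (0-23). With 154 visitors and 24 categories, by pigeonhole: ceiling(154/24).

Final answer: 7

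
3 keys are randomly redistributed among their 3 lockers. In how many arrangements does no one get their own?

D(n) = (n-1)(D(n-1) + D(n-2)), D(0)=1, D(1)=0.
D(2) = 1 x (0 + 1) = 1
D(3) = 2 x (D(2) + D(1)) = 2 x (1 + 0)

Final answer: D(3) = 2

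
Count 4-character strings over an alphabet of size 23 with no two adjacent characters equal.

Let g(n) count such strings. g(1) = 23, and each valid string of length n-1 extends in 22 ways (any symbol but the last), so g(n) = 22 g(n-1).
Total: g(4) = 23 x 22^3.

Final answer: 23 x 22^{3} = 244904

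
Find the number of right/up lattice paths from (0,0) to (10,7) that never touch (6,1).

Total paths to (10,7): C(17,7) = 19448.
Paths through (6,1): C(7,1) x C(10,6) = 1470.
Avoiding (6,1): 19448 - 1470.

Final answer: 17978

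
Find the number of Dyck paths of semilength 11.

Total monotonic paths to (11,11): C(22,11) = 705432.
By the reflection principle, paths that go above the diagonal number C(22,12) = 646646.
Valid Dyck paths: 705432 - 646646.
(Check: C(22,11) - C(22,12) = C(22,11)/12, the Catalan number C_{11}.)

Final answer: C_{11} = 58786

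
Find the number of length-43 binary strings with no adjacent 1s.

Classify by the final bit: ...0 gives a(n-1) strings, ...01 gives a(n-2) strings. Thus a(n) = a(n-1) + a(n-2) with a(1)=2, a(2)=3.
Iterating the recurrence: a(1)=2, a(2)=3, a(3)=5, a(4)=8, a(5)=13, a(6)=21, a(7)=34, a(8)=55, a(9)=89, a(10)=144, a(11)=233, a(12)=377, a(13)=610, a(14)=987, a(15)=1597, a(16)=2584, a(17)=4181, a(18)=6765, a(19)=10946, a(20)=17711, a(21)=28657, a(22)=46368, a(23)=75025, a(24)=121393, a(25)=196418, a(26)=317811, a(27)=514229, a(28)=832040, a(29)=1346269, a(30)=2178309, a(31)=3524578, a(32)=5702887, a(33)=9227465, a(34)=14930352, a(35)=24157817, a(36)=39088169, a(37)=63245986, a(38)=102334155, a(39)=165580141, a(40)=267914296, a(41)=433494437, a(42)=701408733, a(43)=1134903170.

Final answer: 1134903170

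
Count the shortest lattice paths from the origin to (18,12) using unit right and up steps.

Each path has 18 right steps and 12 up steps in some order (30 steps total).
Choose which 12 of the 30 steps are up: C(30,12).

Final answer: C(30,12) = 86493225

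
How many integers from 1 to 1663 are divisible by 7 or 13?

Multiples of 7: 237. Multiples of 13: 127. Of both (lcm=91): 18.
By inclusion-exclusion: 237 + 127 - 18.

Final answer: 346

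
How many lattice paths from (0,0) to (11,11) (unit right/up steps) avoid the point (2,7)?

Total paths to (11,11): C(22,11) = 705432.
Paths through (2,7): C(9,7) x C(13,4) = 25740.
Avoiding (2,7): 705432 - 25740.

Final answer: 679692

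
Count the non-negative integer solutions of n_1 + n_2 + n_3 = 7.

Stars and bars with 7 stars and 2 bars:
C(7+3-1, 3-1) = C(9,2).

Final answer: C(9,2) = 36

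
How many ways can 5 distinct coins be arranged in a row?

The number of ways to arrange 5 distinct objects is 5!.

Final answer: 5! = 120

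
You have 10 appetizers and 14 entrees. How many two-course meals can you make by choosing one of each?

By the multiplication principle: 10 x 14.

Final answer: 140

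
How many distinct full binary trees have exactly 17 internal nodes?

This is counted by the nth Catalan number C_n. Here n = 17.
C_n = C(2n,n) - C(2n,n+1), so C_{17} = C(34,17) - C(34,18) = 2333606220 - 2203961430.

Final answer: C_{17} = 129644790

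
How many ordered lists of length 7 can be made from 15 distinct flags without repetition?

P(15,7) = 15!/(15-7)! = 15!/8!.

Final answer: P(15,7) = 32432400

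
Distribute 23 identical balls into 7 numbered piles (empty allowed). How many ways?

Stars and bars: C(n+k-1, k-1) = C(29,6).

Final answer: C(29,6) = 475020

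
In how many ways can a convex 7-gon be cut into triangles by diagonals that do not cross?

The structures are counted by the Catalan number C_n. Here n = 7 - 2 = 5.
C_n = C(2n,n)/(n+1), so C_{5} = C(10,5)/6 = 252/6.

Final answer: C_{5} = 42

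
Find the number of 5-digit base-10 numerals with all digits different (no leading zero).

First digit: 9 (nonzero). Second: 9 (not first). Third: 8, etc.
Total: 9 x 9 x 8 x 7 x 6.

Final answer: 27216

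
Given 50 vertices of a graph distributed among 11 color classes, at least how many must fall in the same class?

By pigeonhole with 50 objects and 11 categories: ceiling(50/11).

Final answer: 5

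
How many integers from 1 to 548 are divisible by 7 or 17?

Multiples of 7: 78. Multiples of 17: 32. Of both (lcm=119): 4.
By inclusion-exclusion: 78 + 32 - 4.

Final answer: 106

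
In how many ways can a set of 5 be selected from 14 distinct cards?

C(14,5) = 14!/(5! x 9!).

Final answer: \binom{14}{5} = 2002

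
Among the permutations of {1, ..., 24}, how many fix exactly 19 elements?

Choose which 19 elements are fixed: C(24,19) = 42504.
Derange the remaining 5 using D(j) = (j-1)(D(j-1) + D(j-2)), D(0)=1, D(1)=0: D(2)=1, D(3)=2, D(4)=9, D(5)=44.
Total: 42504 x 44.

Final answer: C(24,19) D(5) = 1870176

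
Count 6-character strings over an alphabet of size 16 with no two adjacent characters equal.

Let g(n) count such strings. g(1) = 16, and each valid string of length n-1 extends in 15 ways (any symbol but the last), so g(n) = 15 g(n-1).
Total: g(6) = 16 x 15^5.

Final answer: 16 x 15^{5} = 12150000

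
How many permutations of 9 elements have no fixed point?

D(n) = (n-1)(D(n-1) + D(n-2)), D(0)=1, D(1)=0.
Building up: D(2)=1, D(3)=2, D(4)=9, D(5)=44, D(6)=265, D(7)=1854, D(8)=14833.
D(9) = 8 x (D(8) + D(7)) = 8 x (14833 + 1854).

Final answer: D(9) = 133496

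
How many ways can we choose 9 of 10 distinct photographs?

C(10,9) = 10!/(9! x 1!).

Final answer: \binom{10}{9} = 10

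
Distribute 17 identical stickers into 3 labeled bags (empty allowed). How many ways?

Stars and bars: C(n+k-1, k-1) = C(19,2).

Final answer: C(19,2) = 171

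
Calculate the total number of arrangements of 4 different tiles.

The number of ways to arrange 4 distinct objects is 4!.

Final answer: 4! = 24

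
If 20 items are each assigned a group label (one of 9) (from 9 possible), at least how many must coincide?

There are 9 possible values for group label (one of 9). With 20 items and 9 categories, by pigeonhole: ceiling(20/9).

Final answer: 3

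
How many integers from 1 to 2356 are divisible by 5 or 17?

Multiples of 5: 471. Multiples of 17: 138. Of both (lcm=85): 27.
By inclusion-exclusion: 471 + 138 - 27.

Final answer: 582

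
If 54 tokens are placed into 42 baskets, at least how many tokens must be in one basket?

By the pigeonhole principle: ceiling(54/42).

Final answer: 2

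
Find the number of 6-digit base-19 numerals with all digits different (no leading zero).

First digit: 18 (nonzero). Second: 18 (not first). Third: 17, etc.
Total: 18 x 18 x 17 x 16 x 15 x 14.

Final answer: 18506880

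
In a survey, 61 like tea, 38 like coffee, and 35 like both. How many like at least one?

|A union B| = |A| + |B| - |A intersect B| = 61 + 38 - 35.

Final answer: 64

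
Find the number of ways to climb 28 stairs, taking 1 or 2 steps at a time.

Condition on the final move: it is a 1-step (f(n-1) ways to get there) or a 2-step (f(n-2) ways), so f(n) = f(n-1) + f(n-2), with f(1)=1, f(2)=2.
Building up term by term: f(1)=1, f(2)=2, f(3)=3, f(4)=5, f(5)=8, f(6)=13, f(7)=21, f(8)=34, f(9)=55, f(10)=89, f(11)=144, f(12)=233, f(13)=377, f(14)=610, f(15)=987, f(16)=1597, f(17)=2584, f(18)=4181, f(19)=6765, f(20)=10946, f(21)=17711, f(22)=28657, f(23)=46368, f(24)=75025, f(25)=121393, f(26)=196418, f(27)=317811, f(28)=514229.

Final answer: 514229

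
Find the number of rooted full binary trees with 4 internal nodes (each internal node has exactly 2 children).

This is a standard Catalan-number count: the answer is C_n. Here n = 4.
C_n = C(2n,n)/(n+1), so C_{4} = C(8,4)/5 = 70/5.

Final answer: C_{4} = 14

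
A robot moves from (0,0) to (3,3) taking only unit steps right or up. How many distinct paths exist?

Each path has 3 right steps and 3 up steps in some order (6 steps total).
Choose which 3 of the 6 steps are up: C(6,3).

Final answer: C(6,3) = 20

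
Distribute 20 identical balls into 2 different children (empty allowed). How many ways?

Stars and bars: C(n+k-1, k-1) = C(21,1).

Final answer: C(21,1) = 21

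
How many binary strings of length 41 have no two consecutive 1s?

Let a(n) count valid strings. If the last bit is 0 the prefix is any valid string of length n-1; if it is 1 the string must end in 01 with a valid prefix of length n-2. So a(n) = a(n-1) + a(n-2), a(1)=2, a(2)=3.
Iterating the recurrence: a(1)=2, a(2)=3, a(3)=5, a(4)=8, a(5)=13, a(6)=21, a(7)=34, a(8)=55, a(9)=89, a(10)=144, a(11)=233, a(12)=377, a(13)=610, a(14)=987, a(15)=1597, a(16)=2584, a(17)=4181, a(18)=6765, a(19)=10946, a(20)=17711, a(21)=28657, a(22)=46368, a(23)=75025, a(24)=121393, a(25)=196418, a(26)=317811, a(27)=514229, a(28)=832040, a(29)=1346269, a(30)=2178309, a(31)=3524578, a(32)=5702887, a(33)=9227465, a(34)=14930352, a(35)=24157817, a(36)=39088169, a(37)=63245986, a(38)=102334155, a(39)=165580141, a(40)=267914296, a(41)=433494437.

Final answer: 433494437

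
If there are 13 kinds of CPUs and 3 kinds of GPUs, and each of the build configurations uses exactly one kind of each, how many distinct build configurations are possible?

By the multiplication principle: 13 x 3.

Final answer: 39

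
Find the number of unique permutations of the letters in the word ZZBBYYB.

Letters (B:3, Y:2, Z:2). Total letters: 7.
Permutations = 7!/(3! x 2! x 2!).

Final answer: 210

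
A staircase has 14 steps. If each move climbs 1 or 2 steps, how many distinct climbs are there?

Let f(n) be the number of climbs. Removing the last move (1 or 2 steps) gives f(n) = f(n-1) + f(n-2); base cases f(1)=1, f(2)=2.
Iterating the recurrence: f(1)=1, f(2)=2, f(3)=3, f(4)=5, f(5)=8, f(6)=13, f(7)=21, f(8)=34, f(9)=55, f(10)=89, f(11)=144, f(12)=233, f(13)=377, f(14)=610.

Final answer: 610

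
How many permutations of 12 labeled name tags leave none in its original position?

Use the recurrence D(n) = (n-1)(D(n-1) + D(n-2)) with D(0)=1, D(1)=0.
D(2) = 1 x (0 + 1) = 1
D(3) = 2 x (1 + 0) = 2
D(4) = 3 x (2 + 1) = 9
D(5) = 4 x (9 + 2) = 44
D(6) = 5 x (44 + 9) = 265
D(7) = 6 x (265 + 44) = 1854
D(8) = 7 x (1854 + 265) = 14833
D(9) = 8 x (14833 + 1854) = 133496
D(10) = 9 x (133496 + 14833) = 1334961
D(11) = 10 x (1334961 + 133496) = 14684570
D(12) = 11 x (D(11) + D(10)) = 11 x (14684570 + 1334961)

Final answer: D(12) = 176214841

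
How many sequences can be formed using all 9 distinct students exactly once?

The number of ways to arrange 9 distinct objects is 9!.

Final answer: 9! = 362880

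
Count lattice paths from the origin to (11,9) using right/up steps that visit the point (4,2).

Paths (0,0)->(4,2): C(6,2) = 15.
Paths (4,2)->(11,9): C(14,7) = 3432.
By multiplication principle: 15 x 3432.

Final answer: 51480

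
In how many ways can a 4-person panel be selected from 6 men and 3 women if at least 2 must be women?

Sum over valid woman counts:
C(3,2)C(6,2) = 45
C(3,3)C(6,1) = 6
Total: 45 + 6.

Final answer: 51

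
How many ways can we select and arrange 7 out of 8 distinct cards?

P(8,7) = 8!/(8-7)! = 8!/1!.

Final answer: P(8,7) = 40320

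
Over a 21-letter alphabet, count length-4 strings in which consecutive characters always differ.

Let g(n) count such strings. g(1) = 21, and each valid string of length n-1 extends in 20 ways (any symbol but the last), so g(n) = 20 g(n-1).
Total: g(4) = 21 x 20^3.

Final answer: 21 x 20^{3} = 168000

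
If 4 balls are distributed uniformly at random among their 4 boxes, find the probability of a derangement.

Derangements satisfy D(n) = (n-1)(D(n-1) + D(n-2)), starting from D(0)=1, D(1)=0.
Building up: D(2)=1, D(3)=2, D(4)=9.
Total arrangements: 4! = 24.
Probability = D(4)/4! = 3/8.

Final answer: D(4)/4! = 9/24 = 0.375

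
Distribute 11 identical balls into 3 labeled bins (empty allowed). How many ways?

Stars and bars: C(n+k-1, k-1) = C(13,2).

Final answer: C(13,2) = 78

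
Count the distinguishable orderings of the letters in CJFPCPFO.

Letters (C:2, F:2, J:1, O:1, P:2). Total letters: 8.
Permutations = 8!/(2! x 2! x 2!).

Final answer: 5040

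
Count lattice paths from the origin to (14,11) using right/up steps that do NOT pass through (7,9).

Total paths to (14,11): C(25,11) = 4457400.
Paths through (7,9): C(16,9) x C(9,2) = 411840.
Avoiding (7,9): 4457400 - 411840.

Final answer: 4045560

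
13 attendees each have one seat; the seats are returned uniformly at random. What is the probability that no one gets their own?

D(n) = (n-1)(D(n-1) + D(n-2)), D(0)=1, D(1)=0.
Building up: D(2)=1, D(3)=2, D(4)=9, D(5)=44, D(6)=265, D(7)=1854, D(8)=14833, D(9)=133496, D(10)=1334961, D(11)=14684570, D(12)=176214841, D(13)=2290792932.
Total arrangements: 13! = 6227020800.
Probability = D(13)/13! = 63633137/172972800.

Final answer: D(13)/13! = 2290792932/6227020800 = 0.367879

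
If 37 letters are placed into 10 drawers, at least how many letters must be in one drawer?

By the pigeonhole principle: ceiling(37/10).

Final answer: 4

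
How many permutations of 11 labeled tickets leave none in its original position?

D(n) = (n-1)(D(n-1) + D(n-2)), D(0)=1, D(1)=0.
D(2) = 1 x (0 + 1) = 1
D(3) = 2 x (1 + 0) = 2
D(4) = 3 x (2 + 1) = 9
D(5) = 4 x (9 + 2) = 44
D(6) = 5 x (44 + 9) = 265
D(7) = 6 x (265 + 44) = 1854
D(8) = 7 x (1854 + 265) = 14833
D(9) = 8 x (14833 + 1854) = 133496
D(10) = 9 x (133496 + 14833) = 1334961
D(11) = 10 x (D(10) + D(9)) = 10 x (1334961 + 133496)

Final answer: D(11) = 14684570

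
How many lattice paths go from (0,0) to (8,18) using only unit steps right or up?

Each path has 8 right steps and 18 up steps in some order (26 steps total).
Choose which 18 of the 26 steps are up: C(26,18).

Final answer: C(26,18) = 1562275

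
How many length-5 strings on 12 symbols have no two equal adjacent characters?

Let g(n) count such strings. g(1) = 12, and each valid string of length n-1 extends in 11 ways (any symbol but the last), so g(n) = 11 g(n-1).
Total: g(5) = 12 x 11^4.

Final answer: 12 x 11^{4} = 175692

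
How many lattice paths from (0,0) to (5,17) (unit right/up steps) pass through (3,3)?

Paths (0,0)->(3,3): C(6,3) = 20.
Paths (3,3)->(5,17): C(16,14) = 120.
By multiplication principle: 20 x 120.

Final answer: 2400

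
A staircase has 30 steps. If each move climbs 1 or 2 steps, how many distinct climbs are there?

Let f(n) be the number of climbs. Removing the last move (1 or 2 steps) gives f(n) = f(n-1) + f(n-2); base cases f(1)=1, f(2)=2.
Iterating the recurrence: f(1)=1, f(2)=2, f(3)=3, f(4)=5, f(5)=8, f(6)=13, f(7)=21, f(8)=34, f(9)=55, f(10)=89, f(11)=144, f(12)=233, f(13)=377, f(14)=610, f(15)=987, f(16)=1597, f(17)=2584, f(18)=4181, f(19)=6765, f(20)=10946, f(21)=17711, f(22)=28657, f(23)=46368, f(24)=75025, f(25)=121393, f(26)=196418, f(27)=317811, f(28)=514229, f(29)=832040, f(30)=1346269.

Final answer: 1346269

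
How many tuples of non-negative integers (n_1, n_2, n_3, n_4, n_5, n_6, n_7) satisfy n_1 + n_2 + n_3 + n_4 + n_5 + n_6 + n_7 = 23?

Stars and bars with 23 stars and 6 bars:
C(23+7-1, 7-1) = C(29,6).

Final answer: C(29,6) = 475020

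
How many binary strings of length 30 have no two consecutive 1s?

A valid string ends in 0 (append to any length-(n-1) valid string) or in 01 (append to any length-(n-2) valid string), so a(n) = a(n-1) + a(n-2) with a(1)=2, a(2)=3.
Building up term by term: a(1)=2, a(2)=3, a(3)=5, a(4)=8, a(5)=13, a(6)=21, a(7)=34, a(8)=55, a(9)=89, a(10)=144, a(11)=233, a(12)=377, a(13)=610, a(14)=987, a(15)=1597, a(16)=2584, a(17)=4181, a(18)=6765, a(19)=10946, a(20)=17711, a(21)=28657, a(22)=46368, a(23)=75025, a(24)=121393, a(25)=196418, a(26)=317811, a(27)=514229, a(28)=832040, a(29)=1346269, a(30)=2178309.

Final answer: 2178309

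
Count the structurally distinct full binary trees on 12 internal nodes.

The structures are counted by the Catalan number C_n. Here n = 12.
C_n = C(2n,n) - C(2n,n+1), so C_{12} = C(24,12) - C(24,13) = 2704156 - 2496144.

Final answer: C_{12} = 208012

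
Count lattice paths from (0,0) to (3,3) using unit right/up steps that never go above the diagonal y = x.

Total monotonic paths to (3,3): C(6,3) = 20.
A path is bad iff it touches y = x + 1; reflecting its initial segment maps bad paths bijectively onto all paths to (2,4), of which there are C(6,4) = 15.
Valid Dyck paths: 20 - 15.
(These counts are the Catalan numbers.)

Final answer: C_{3} = 5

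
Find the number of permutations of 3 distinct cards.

The number of ways to arrange 3 distinct objects is 3!.

Final answer: 3! = 6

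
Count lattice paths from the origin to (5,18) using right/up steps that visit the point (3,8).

Paths (0,0)->(3,8): C(11,8) = 165.
Paths (3,8)->(5,18): C(12,10) = 66.
By multiplication principle: 165 x 66.

Final answer: 10890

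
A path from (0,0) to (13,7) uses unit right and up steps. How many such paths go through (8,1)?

Paths (0,0)->(8,1): C(9,1) = 9.
Paths (8,1)->(13,7): C(11,6) = 462.
By multiplication principle: 9 x 462.

Final answer: 4158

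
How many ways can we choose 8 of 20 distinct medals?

C(20,8) = 20!/(8! x (20-8)!).

Final answer: C(20,8) = 125970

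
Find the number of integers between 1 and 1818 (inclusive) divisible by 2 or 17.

Multiples of 2: 909. Multiples of 17: 106. Of both (lcm=34): 53.
By inclusion-exclusion: 909 + 106 - 53.

Final answer: 962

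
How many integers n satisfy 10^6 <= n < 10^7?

These are the integers in [10^6, 10^7), so the count is 10^7 - 10^6 = 9 x 10^6.

Final answer: 9000000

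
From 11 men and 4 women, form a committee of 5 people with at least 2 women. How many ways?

Sum over valid woman counts:
C(4,2)C(11,3) = 990
C(4,3)C(11,2) = 220
C(4,4)C(11,1) = 11
Total: 990 + 220 + 11.

Final answer: 1221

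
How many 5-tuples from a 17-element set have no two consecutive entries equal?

First character: 17 choices. Each subsequent: 16 choices (must differ from the previous one).
Total: 17 x 16^4.

Final answer: 17 x 16^{4} = 1114112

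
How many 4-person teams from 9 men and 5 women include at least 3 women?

Sum over valid woman counts:
C(5,3)C(9,1) = 90
C(5,4)C(9,0) = 5
Total: 90 + 5.

Final answer: 95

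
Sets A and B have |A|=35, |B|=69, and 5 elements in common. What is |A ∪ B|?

|A union B| = |A| + |B| - |A intersect B| = 35 + 69 - 5.

Final answer: 99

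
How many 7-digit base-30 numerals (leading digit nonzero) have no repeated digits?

The leading digit has 29 choices (anything but zero); the next has 29 (anything but the first), then 28, and so on, one fewer each time.
Total: 29 x 29 x 28 x 27 x 26 x 25 x 24.

Final answer: 9918417600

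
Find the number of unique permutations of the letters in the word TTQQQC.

Letters (C:1, Q:3, T:2). Total letters: 6.
Permutations = 6!/(3! x 2!).

Final answer: 60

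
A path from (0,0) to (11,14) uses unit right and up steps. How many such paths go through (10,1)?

Paths (0,0)->(10,1): C(11,1) = 11.
Paths (10,1)->(11,14): C(14,13) = 14.
By multiplication principle: 11 x 14.

Final answer: 154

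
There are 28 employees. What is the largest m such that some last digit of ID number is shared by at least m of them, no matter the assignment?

There are 10 possible values for last digit of ID number. With 28 employees and 10 categories, by pigeonhole: ceiling(28/10).

Final answer: 3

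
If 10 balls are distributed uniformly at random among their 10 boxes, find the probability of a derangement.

Derangements satisfy D(n) = (n-1)(D(n-1) + D(n-2)), starting from D(0)=1, D(1)=0.
Building up: D(2)=1, D(3)=2, D(4)=9, D(5)=44, D(6)=265, D(7)=1854, D(8)=14833, D(9)=133496, D(10)=1334961.
Total arrangements: 10! = 3628800.
Probability = D(10)/10! = 16481/44800.

Final answer: D(10)/10! = 1334961/3628800 = 0.367879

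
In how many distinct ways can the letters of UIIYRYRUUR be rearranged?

Letters (I:2, R:3, U:3, Y:2). Total letters: 10.
Permutations = 10!/(3! x 3! x 2! x 2!).

Final answer: 25200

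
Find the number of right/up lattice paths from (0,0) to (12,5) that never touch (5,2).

Total paths to (12,5): C(17,5) = 6188.
Paths through (5,2): C(7,2) x C(10,3) = 2520.
Avoiding (5,2): 6188 - 2520.

Final answer: 3668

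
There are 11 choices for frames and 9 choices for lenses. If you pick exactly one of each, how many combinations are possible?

By the multiplication principle: 11 x 9.

Final answer: 99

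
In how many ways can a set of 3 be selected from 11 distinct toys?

C(11,3) = 11!/(3! x (11-3)!).

Final answer: C(11,3) = 165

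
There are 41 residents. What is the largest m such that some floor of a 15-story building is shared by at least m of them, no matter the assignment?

There are 15 possible values for floor of a 15-story building. With 41 residents and 15 categories, by pigeonhole: ceiling(41/15).

Final answer: 3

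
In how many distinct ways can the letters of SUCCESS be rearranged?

Letters (C:2, E:1, S:3, U:1). Total letters: 7.
Permutations = 7!/(3! x 2!).

Final answer: 420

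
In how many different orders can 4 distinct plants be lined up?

The number of ways to arrange 4 distinct objects is 4!.

Final answer: 4! = 24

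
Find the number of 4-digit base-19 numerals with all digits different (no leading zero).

The leading digit has 18 choices (anything but zero); the next has 18 (anything but the first), then 17, and so on, one fewer each time.
Total: 18 x 18 x 17 x 16.

Final answer: 88128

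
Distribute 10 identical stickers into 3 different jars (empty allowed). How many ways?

Stars and bars: C(n+k-1, k-1) = C(12,2).

Final answer: C(12,2) = 66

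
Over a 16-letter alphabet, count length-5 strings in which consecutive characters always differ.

First character: 16 choices. Each subsequent: 15 choices (must differ from the previous one).
Total: 16 x 15^4.

Final answer: 16 x 15^{4} = 810000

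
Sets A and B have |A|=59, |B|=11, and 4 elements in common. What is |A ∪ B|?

|A union B| = |A| + |B| - |A intersect B| = 59 + 11 - 4.

Final answer: 66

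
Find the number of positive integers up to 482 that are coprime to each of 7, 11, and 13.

|div by 7|=68, |div by 11|=43, |div by 13|=37.
|div by 7&11|=6, |div by 7&13|=5, |div by 11&13|=3, |div by all|=0.
By inclusion-exclusion, divisible by at least one: 68+43+37-6-5-3+0 = 134.
Not divisible by any: 482 - 134.

Final answer: 348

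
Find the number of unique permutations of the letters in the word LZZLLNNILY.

Letters (I:1, L:4, N:2, Y:1, Z:2). Total letters: 10.
Permutations = 10!/(4! x 2! x 2!).

Final answer: 37800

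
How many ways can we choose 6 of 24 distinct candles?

C(24,6) = 24!/(6! x (24-6)!).

Final answer: C(24,6) = 134596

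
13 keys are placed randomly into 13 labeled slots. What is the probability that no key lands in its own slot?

Use the recurrence D(n) = (n-1)(D(n-1) + D(n-2)) with D(0)=1, D(1)=0.
Building up: D(2)=1, D(3)=2, D(4)=9, D(5)=44, D(6)=265, D(7)=1854, D(8)=14833, D(9)=133496, D(10)=1334961, D(11)=14684570, D(12)=176214841, D(13)=2290792932.
Total arrangements: 13! = 6227020800.
Probability = D(13)/13! = 63633137/172972800.

Final answer: D(13)/13! = 2290792932/6227020800 = 0.367879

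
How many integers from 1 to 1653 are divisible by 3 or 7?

Multiples of 3: 551. Multiples of 7: 236. Of both (lcm=21): 78.
By inclusion-exclusion: 551 + 236 - 78.

Final answer: 709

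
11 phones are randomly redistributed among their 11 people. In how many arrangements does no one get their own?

Derangements satisfy D(n) = (n-1)(D(n-1) + D(n-2)), starting from D(0)=1, D(1)=0.
D(2) = 1 x (0 + 1) = 1
D(3) = 2 x (1 + 0) = 2
D(4) = 3 x (2 + 1) = 9
D(5) = 4 x (9 + 2) = 44
D(6) = 5 x (44 + 9) = 265
D(7) = 6 x (265 + 44) = 1854
D(8) = 7 x (1854 + 265) = 14833
D(9) = 8 x (14833 + 1854) = 133496
D(10) = 9 x (133496 + 14833) = 1334961
D(11) = 10 x (D(10) + D(9)) = 10 x (1334961 + 133496)

Final answer: D(11) = 14684570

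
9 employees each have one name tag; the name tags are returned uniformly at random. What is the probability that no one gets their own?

Use the recurrence D(n) = (n-1)(D(n-1) + D(n-2)) with D(0)=1, D(1)=0.
Building up: D(2)=1, D(3)=2, D(4)=9, D(5)=44, D(6)=265, D(7)=1854, D(8)=14833, D(9)=133496.
Total arrangements: 9! = 362880.
Probability = D(9)/9! = 16687/45360.

Final answer: D(9)/9! = 133496/362880 = 0.367879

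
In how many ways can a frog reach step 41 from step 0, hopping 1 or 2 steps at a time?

Condition on the final move: it is a 1-step (f(n-1) ways to get there) or a 2-step (f(n-2) ways), so f(n) = f(n-1) + f(n-2), with f(1)=1, f(2)=2.
Iterating the recurrence: f(1)=1, f(2)=2, f(3)=3, f(4)=5, f(5)=8, f(6)=13, f(7)=21, f(8)=34, f(9)=55, f(10)=89, f(11)=144, f(12)=233, f(13)=377, f(14)=610, f(15)=987, f(16)=1597, f(17)=2584, f(18)=4181, f(19)=6765, f(20)=10946, f(21)=17711, f(22)=28657, f(23)=46368, f(24)=75025, f(25)=121393, f(26)=196418, f(27)=317811, f(28)=514229, f(29)=832040, f(30)=1346269, f(31)=2178309, f(32)=3524578, f(33)=5702887, f(34)=9227465, f(35)=14930352, f(36)=24157817, f(37)=39088169, f(38)=63245986, f(39)=102334155, f(40)=165580141, f(41)=267914296.

Final answer: 267914296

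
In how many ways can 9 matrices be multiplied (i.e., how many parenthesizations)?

The structures are counted by the Catalan number C_n. Here n = 9 - 1 = 8.
C_n = (2n)!/(n!(n+1)!), so C_{8} = 16!/(8! x 9!) = C(16,8)/9 = 12870/9.

Final answer: C_{8} = 1430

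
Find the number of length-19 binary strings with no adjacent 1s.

A valid string ends in 0 (append to any length-(n-1) valid string) or in 01 (append to any length-(n-2) valid string), so a(n) = a(n-1) + a(n-2) with a(1)=2, a(2)=3.
Iterating the recurrence: a(1)=2, a(2)=3, a(3)=5, a(4)=8, a(5)=13, a(6)=21, a(7)=34, a(8)=55, a(9)=89, a(10)=144, a(11)=233, a(12)=377, a(13)=610, a(14)=987, a(15)=1597, a(16)=2584, a(17)=4181, a(18)=6765, a(19)=10946.

Final answer: 10946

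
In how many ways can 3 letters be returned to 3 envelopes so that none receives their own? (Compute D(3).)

Use the recurrence D(n) = (n-1)(D(n-1) + D(n-2)) with D(0)=1, D(1)=0.
D(2) = 1 x (0 + 1) = 1
D(3) = 2 x (D(2) + D(1)) = 2 x (1 + 0)

Final answer: D(3) = 2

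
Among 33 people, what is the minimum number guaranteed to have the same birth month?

There are 12 possible values for birth month. With 33 people and 12 categories, by pigeonhole: ceiling(33/12).

Final answer: 3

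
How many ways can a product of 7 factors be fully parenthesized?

This is counted by the nth Catalan number C_n. Here n = 7 - 1 = 6.
C_n = (2n)!/(n!(n+1)!), so C_{6} = 12!/(6! x 7!) = C(12,6)/7 = 924/7.

Final answer: C_{6} = 132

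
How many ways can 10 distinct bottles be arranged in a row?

The number of ways to arrange 10 distinct objects is 10!.

Final answer: 10! = 3628800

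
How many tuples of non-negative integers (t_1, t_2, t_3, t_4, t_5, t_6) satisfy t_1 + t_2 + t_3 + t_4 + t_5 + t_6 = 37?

Stars and bars with 37 stars and 5 bars:
C(37+6-1, 6-1) = C(42,5).

Final answer: C(42,5) = 850668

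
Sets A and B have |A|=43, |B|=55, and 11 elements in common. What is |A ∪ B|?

|A union B| = |A| + |B| - |A intersect B| = 43 + 55 - 11.

Final answer: 87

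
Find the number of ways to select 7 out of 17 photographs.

C(17,7) = 17!/(7! x 10!).

Final answer: \binom{17}{7} = 19448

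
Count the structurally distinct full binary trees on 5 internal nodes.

This is a standard Catalan-number count: the answer is C_n. Here n = 5.
Using C_0 = 1 and C_(k+1) = C_k x 2(2k+1)/(k+2), build up term by term: C_1=1, C_2=2, C_3=5, C_4=14, C_5=42.

Final answer: C_{5} = 42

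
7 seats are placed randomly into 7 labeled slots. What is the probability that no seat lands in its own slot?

Derangements satisfy D(n) = (n-1)(D(n-1) + D(n-2)), starting from D(0)=1, D(1)=0.
Building up: D(2)=1, D(3)=2, D(4)=9, D(5)=44, D(6)=265, D(7)=1854.
Total arrangements: 7! = 5040.
Probability = D(7)/7! = 103/280.

Final answer: D(7)/7! = 1854/5040 = 0.367857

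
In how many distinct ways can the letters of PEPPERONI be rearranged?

Letters (E:2, I:1, N:1, O:1, P:3, R:1). Total letters: 9.
Permutations = 9!/(3! x 2!).

Final answer: 30240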